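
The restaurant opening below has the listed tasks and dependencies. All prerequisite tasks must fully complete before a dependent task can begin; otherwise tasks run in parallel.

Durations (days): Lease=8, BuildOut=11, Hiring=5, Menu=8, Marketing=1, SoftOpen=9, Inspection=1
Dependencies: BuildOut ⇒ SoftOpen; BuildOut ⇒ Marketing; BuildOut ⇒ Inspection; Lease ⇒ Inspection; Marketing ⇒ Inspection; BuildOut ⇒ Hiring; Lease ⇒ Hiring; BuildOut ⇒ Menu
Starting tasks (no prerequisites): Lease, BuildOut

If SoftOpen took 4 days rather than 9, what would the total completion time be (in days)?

Actual critical path: BuildOut→SoftOpen = 11+9 = 20 ⇒ 20 days.
SoftOpen is on the critical path; changing it to 4 makes that path 15 days.
Now BuildOut→Menu = 11+8 = 19 is longest, so the finish becomes 19 days.

19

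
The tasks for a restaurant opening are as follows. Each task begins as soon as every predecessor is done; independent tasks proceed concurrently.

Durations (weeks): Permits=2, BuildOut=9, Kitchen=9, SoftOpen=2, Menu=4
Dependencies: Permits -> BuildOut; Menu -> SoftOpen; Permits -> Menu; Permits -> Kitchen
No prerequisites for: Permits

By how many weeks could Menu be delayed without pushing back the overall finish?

Permits→BuildOut = 2+9 = 11 sets the makespan at 11 weeks.
Longest path through Menu: 8 weeks (earliest finish 6, latest finish 9).
Float = 11 − 8 = 3.

3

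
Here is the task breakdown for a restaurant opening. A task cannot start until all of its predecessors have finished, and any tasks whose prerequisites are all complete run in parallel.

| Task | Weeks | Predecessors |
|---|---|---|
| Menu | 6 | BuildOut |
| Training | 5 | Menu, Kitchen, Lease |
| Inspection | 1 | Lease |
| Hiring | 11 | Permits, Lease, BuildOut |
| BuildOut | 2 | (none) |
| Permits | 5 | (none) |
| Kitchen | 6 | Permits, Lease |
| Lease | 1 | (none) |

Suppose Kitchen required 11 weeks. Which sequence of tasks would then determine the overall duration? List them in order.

Permits, Kitchen, Training

As given, the longest chain is Permits→Kitchen→Training = 5+6+5 = 16, so the finish is 16 weeks.
Since Kitchen is critical, the +5 change carries straight to that chain (now 21 weeks).
No other chain overtakes it, so the finish is 21 weeks.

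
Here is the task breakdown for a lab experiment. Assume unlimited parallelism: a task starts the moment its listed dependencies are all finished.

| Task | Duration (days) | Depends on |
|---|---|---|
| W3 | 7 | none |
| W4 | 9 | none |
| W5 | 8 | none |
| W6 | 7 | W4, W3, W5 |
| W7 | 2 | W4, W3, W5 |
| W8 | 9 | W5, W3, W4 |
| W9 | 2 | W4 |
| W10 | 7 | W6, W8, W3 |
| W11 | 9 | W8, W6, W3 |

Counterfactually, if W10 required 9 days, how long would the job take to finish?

Actual critical path: W4→W8→W11 = 9+9+9 = 27 ⇒ 27 days.
W10 has 2 days of float (longest path through it is 25).
New critical path: W4→W8→W10 = 9+9+9 = 27 ⇒ 27 days.

27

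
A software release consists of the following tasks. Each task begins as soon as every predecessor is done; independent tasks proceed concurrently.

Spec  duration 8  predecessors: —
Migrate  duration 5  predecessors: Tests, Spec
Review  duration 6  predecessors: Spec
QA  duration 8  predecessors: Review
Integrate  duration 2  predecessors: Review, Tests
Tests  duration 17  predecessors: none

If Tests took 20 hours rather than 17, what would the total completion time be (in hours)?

The binding path is Tests→Migrate = 17+5 = 22; finish at 22 hours.
Tests lies on that path, so at 20 hours the path becomes 25 hours.
The critical path is still Tests→Migrate; finish is now 25 hours.

25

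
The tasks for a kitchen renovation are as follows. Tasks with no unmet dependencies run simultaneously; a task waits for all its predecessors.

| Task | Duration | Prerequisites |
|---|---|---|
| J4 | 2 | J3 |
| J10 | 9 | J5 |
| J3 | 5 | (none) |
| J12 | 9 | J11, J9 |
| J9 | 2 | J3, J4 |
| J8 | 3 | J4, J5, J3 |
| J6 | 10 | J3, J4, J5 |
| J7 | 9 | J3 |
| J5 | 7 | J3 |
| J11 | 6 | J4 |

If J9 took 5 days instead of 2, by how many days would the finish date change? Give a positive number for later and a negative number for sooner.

Critical path before the change: J3→J4→J11→J12 = 5+2+6+9 = 22 giving 22 days.
J9 is off the critical path — its longest chain is 18 days, giving 4 of slack.
That remains the longest chain; total 22 days.
Change in finish: 22 − 22 = +0 days.

0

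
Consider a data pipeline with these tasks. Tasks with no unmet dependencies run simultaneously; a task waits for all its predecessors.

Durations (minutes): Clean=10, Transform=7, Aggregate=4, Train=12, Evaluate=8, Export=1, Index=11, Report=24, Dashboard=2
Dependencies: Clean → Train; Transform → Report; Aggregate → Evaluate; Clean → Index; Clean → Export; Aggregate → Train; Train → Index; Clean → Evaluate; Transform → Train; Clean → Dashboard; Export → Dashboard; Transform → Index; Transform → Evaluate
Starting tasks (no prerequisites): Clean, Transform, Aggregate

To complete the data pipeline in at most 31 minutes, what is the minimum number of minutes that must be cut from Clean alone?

2

Current finish: 33 minutes; target: 31.
Clean is on every critical path, so each minute cut from Clean cuts the finish by one (this holds down to a finish of 31).
Need 33 − 31 = 2 minutes off Clean → Clean becomes 8 minutes, finish becomes 31.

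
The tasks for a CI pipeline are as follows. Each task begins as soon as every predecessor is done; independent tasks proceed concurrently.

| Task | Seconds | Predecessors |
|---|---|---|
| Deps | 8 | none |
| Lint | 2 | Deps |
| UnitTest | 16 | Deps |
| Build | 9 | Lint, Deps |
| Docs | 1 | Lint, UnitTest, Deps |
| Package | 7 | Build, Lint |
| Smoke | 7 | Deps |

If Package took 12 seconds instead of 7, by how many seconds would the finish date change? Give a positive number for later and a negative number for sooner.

5

The binding path is Deps→Lint→Build→Package = 8+2+9+7 = 26; finish at 26 seconds.
Package lies on that path, so at 12 seconds the path becomes 31 seconds.
That remains the longest chain; total 31 seconds.
Change in finish: 31 − 26 = +5 seconds.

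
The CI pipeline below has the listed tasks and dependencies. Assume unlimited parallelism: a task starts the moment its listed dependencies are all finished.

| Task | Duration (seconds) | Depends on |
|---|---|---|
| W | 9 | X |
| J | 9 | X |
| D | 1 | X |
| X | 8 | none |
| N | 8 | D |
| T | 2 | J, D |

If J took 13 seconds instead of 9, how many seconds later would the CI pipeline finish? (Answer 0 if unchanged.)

4

Baseline: X→J→T = 8+9+2 = 19 → 19 seconds.
J is on the critical path; changing it to 13 makes that path 23 seconds.
The critical path is still X→J→T; finish is now 23 seconds.
Change in finish: 23 − 19 = +4 seconds.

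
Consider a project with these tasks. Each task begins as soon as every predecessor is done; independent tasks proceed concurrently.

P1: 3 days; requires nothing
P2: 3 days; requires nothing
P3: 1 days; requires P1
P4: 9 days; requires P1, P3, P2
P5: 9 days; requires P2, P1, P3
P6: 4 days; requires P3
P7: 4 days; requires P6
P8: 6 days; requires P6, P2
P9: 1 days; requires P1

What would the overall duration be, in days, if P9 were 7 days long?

14

As given, the longest chain is P1→P3→P6→P8 = 3+1+4+6 = 14, so the finish is 14 days.
The longest path through P9 is only 4 days, so P9 has float 10.
The critical path is still P1→P3→P6→P8; finish is now 14 days.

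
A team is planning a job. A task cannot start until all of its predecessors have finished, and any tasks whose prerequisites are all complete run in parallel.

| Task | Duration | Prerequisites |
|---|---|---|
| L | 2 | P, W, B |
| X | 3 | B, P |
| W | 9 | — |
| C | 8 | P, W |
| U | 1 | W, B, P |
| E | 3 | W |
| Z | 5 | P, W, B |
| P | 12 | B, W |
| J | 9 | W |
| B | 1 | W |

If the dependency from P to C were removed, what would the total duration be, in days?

Before: longest chain W→B→P→C = 9+1+12+8 = 30, finish 30.
Without P→C, C's earliest start moves from 22 to 9.
New critical path: W→B→P→Z = 9+1+12+5 = 27 ⇒ 27 days.

27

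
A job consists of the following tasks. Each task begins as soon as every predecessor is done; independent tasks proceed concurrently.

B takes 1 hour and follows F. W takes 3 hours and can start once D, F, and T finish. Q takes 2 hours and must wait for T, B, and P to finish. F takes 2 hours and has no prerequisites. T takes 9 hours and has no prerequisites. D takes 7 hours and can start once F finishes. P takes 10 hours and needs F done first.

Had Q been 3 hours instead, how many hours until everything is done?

The binding path is F→P→Q = 2+10+2 = 14; finish at 14 hours.
Q lies on that path, so at 3 hours the path becomes 15 hours.
That remains the longest chain; total 15 hours.

15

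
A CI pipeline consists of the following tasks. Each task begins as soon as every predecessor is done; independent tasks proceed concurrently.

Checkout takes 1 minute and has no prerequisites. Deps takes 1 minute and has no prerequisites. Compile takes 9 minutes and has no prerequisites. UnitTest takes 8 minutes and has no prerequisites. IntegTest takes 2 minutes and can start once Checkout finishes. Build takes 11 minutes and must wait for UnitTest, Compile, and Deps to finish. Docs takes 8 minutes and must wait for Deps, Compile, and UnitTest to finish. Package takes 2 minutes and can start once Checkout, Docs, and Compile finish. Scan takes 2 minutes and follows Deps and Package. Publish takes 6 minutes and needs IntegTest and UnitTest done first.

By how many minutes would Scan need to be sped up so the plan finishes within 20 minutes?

1

Current finish: 21 minutes; target: 20.
Scan is on every critical path, so each minute cut from Scan cuts the finish by one (this holds down to a finish of 20).
Need 21 − 20 = 1 minute off Scan → Scan becomes 1 minute, finish becomes 20.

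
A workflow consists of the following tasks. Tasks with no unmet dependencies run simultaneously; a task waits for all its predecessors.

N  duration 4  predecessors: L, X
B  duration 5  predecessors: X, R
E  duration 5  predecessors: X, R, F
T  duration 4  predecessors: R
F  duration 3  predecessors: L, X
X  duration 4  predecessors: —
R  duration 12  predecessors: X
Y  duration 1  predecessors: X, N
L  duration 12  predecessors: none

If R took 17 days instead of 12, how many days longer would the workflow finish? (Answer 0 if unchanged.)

5

Actual critical path: X→R→B = 4+12+5 = 21 ⇒ 21 days.
R lies on that path, so at 17 days the path becomes 26 days.
That remains the longest chain; total 26 days.
Change in finish: 26 − 21 = +5 days.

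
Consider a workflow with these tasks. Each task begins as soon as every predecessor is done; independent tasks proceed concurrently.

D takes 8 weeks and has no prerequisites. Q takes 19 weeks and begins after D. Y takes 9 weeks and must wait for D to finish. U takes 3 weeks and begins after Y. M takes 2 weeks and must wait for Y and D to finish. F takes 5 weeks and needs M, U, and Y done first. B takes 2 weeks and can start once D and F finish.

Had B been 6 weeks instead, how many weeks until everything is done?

The binding path is D→Y→U→F→B = 8+9+3+5+2 = 27; finish at 27 weeks.
B is on the critical path; changing it to 6 makes that path 31 weeks.
The critical path is still D→Y→U→F→B; finish is now 31 weeks.

31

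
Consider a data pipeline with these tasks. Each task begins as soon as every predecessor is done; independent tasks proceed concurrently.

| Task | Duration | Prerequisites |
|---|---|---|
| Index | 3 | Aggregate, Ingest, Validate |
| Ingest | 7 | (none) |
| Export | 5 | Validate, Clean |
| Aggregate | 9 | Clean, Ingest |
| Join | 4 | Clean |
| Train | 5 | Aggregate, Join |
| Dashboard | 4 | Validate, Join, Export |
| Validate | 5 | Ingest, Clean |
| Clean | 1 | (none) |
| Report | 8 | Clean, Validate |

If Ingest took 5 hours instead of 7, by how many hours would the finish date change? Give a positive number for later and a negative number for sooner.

The binding path is Ingest→Validate→Export→Dashboard = 7+5+5+4 = 21; finish at 21 hours.
Since Ingest is critical, the -2 change carries straight to that chain (now 19 hours).
The critical path is still Ingest→Validate→Export→Dashboard; finish is now 19 hours.
Change in finish: 19 − 21 = -2 hours.

-2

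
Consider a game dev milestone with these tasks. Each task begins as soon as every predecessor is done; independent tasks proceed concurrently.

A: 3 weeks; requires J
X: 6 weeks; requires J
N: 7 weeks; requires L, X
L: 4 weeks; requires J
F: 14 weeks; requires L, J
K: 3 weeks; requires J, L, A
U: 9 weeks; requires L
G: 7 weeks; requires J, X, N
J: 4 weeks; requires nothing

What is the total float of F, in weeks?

2

J→X→N→G = 4+6+7+7 = 24 sets the makespan at 24 weeks.
The longest chain containing F totals 22 weeks.
Float = 24 − 22 = 2.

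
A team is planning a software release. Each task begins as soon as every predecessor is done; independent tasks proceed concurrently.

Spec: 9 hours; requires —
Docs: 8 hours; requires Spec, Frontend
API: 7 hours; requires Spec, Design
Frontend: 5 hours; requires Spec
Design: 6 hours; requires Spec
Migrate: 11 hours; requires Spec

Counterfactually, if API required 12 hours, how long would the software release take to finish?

27

The binding path is Spec→Design→API = 9+6+7 = 22; finish at 22 hours.
API is on the critical path; changing it to 12 makes that path 27 hours.
No other chain overtakes it, so the finish is 27 hours.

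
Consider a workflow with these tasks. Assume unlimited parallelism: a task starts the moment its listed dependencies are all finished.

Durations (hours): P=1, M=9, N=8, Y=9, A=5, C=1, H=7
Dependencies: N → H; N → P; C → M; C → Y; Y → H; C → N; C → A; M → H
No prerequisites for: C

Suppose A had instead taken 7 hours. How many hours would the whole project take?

17

Critical path before the change: C→Y→H = 1+9+7 = 17 giving 17 hours.
A has 11 hours of float (longest path through it is 6).
That remains the longest chain; total 17 hours.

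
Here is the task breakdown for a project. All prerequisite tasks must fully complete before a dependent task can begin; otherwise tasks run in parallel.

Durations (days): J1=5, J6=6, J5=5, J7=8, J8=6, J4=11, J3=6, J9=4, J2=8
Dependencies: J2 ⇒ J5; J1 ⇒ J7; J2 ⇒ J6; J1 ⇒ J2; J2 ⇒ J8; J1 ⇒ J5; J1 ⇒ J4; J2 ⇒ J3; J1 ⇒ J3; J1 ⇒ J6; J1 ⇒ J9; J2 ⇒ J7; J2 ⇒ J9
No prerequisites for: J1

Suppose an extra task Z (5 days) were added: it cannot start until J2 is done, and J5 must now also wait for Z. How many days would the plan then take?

23

Originally the plan takes 21 days.
With Z inserted, J5 now waits for max(J1, J2, Z).
New critical path: J1→J2→Z→J5 = 5+8+5+5 = 23 ⇒ 23 days.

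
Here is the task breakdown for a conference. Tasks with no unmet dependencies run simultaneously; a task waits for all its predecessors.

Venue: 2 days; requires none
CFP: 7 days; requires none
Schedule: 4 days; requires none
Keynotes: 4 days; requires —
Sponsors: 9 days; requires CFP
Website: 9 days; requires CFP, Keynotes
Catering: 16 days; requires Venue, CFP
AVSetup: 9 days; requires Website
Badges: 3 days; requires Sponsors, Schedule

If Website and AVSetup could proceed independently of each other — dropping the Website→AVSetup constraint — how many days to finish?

23

Before: longest chain CFP→Website→AVSetup = 7+9+9 = 25, finish 25.
Without Website→AVSetup, AVSetup's earliest start moves from 16 to 0.
New critical path: CFP→Catering = 7+16 = 23 ⇒ 23 days.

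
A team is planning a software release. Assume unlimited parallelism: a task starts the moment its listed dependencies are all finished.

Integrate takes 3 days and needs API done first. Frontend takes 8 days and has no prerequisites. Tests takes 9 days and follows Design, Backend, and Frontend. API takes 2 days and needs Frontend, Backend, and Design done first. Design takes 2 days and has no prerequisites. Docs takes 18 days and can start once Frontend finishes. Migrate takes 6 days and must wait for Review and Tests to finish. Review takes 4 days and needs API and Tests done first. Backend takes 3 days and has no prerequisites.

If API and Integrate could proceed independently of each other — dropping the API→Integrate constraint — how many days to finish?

Before: longest chain Frontend→Tests→Review→Migrate = 8+9+4+6 = 27, finish 27.
Without API→Integrate, Integrate's earliest start moves from 10 to 0.
After: Frontend→Tests→Review→Migrate = 8+9+4+6 = 27 → 27 days.

27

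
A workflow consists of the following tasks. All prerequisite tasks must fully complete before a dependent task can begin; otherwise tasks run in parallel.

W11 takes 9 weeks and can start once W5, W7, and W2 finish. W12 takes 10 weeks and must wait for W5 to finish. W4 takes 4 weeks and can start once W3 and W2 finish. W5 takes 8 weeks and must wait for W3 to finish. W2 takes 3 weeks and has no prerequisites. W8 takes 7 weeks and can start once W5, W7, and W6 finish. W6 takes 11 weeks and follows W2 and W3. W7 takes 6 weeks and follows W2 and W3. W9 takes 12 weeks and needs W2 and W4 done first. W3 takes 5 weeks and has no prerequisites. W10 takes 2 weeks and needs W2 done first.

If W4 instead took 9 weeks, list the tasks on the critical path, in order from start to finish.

The binding path is W3→W5→W12 = 5+8+10 = 23; finish at 23 weeks.
W4 has 2 weeks of float (longest path through it is 21).
The binding chain switches to W3→W4→W9 = 5+9+12 = 26; finish 26 weeks.

W3, W4, W9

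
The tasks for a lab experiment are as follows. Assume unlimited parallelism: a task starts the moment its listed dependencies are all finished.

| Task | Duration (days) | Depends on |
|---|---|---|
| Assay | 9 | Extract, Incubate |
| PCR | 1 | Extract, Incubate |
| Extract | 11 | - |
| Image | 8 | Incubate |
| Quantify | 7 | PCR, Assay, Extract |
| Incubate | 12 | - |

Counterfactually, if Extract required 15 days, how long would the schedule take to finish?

As given, the longest chain is Incubate→Assay→Quantify = 12+9+7 = 28, so the finish is 28 days.
Extract is off the critical path — its longest chain is 27 days, giving 1 of slack.
Now Extract→Assay→Quantify = 15+9+7 = 31 is longest, so the finish becomes 31 days.

31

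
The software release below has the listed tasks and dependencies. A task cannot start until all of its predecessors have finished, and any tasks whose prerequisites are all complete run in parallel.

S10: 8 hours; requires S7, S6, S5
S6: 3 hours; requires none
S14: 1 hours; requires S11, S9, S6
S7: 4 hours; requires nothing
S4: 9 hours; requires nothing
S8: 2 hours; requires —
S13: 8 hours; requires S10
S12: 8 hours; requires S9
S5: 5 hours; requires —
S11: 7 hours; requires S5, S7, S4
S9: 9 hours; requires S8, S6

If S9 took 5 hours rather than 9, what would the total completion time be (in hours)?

21

Baseline: S5→S10→S13 = 5+8+8 = 21 → 21 hours.
S9 has 1 hour of float (longest path through it is 20).
That remains the longest chain; total 21 hours.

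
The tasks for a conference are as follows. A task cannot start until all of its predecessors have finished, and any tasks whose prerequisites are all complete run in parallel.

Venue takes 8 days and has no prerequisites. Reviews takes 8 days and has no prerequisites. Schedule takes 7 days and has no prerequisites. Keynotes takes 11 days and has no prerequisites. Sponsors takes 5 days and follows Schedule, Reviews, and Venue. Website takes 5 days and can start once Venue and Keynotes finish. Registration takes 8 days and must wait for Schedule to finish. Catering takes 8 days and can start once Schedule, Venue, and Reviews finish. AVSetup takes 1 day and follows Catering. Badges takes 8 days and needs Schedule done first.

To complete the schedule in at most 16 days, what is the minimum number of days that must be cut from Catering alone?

1

Current finish: 17 days; target: 16.
Catering is on every critical path, so each day cut from Catering cuts the finish by one (this holds down to a finish of 16).
Need 17 − 16 = 1 day off Catering → Catering becomes 7 days, finish becomes 16.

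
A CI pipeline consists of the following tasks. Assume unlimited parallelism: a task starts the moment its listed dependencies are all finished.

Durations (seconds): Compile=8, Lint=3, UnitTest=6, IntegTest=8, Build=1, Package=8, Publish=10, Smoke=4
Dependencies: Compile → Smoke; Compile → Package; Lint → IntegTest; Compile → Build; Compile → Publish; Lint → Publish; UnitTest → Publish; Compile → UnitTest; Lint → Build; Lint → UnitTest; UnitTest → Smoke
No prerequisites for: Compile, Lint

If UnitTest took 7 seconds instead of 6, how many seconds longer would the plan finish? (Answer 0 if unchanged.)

1

Critical path before the change: Compile→UnitTest→Publish = 8+6+10 = 24 giving 24 seconds.
UnitTest is on the critical path; changing it to 7 makes that path 25 seconds.
The critical path is still Compile→UnitTest→Publish; finish is now 25 seconds.
Change in finish: 25 − 24 = +1 seconds.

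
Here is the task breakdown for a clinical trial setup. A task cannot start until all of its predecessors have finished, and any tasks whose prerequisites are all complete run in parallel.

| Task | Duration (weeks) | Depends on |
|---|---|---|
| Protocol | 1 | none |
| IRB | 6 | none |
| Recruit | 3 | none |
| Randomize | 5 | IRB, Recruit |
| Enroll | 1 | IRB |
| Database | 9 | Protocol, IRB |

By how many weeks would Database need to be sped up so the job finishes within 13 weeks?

2

Current finish: 15 weeks; target: 13.
Database is on every critical path, so each week cut from Database cuts the finish by one (this holds down to a finish of 11).
Need 15 − 13 = 2 weeks off Database → Database becomes 7 weeks, finish becomes 13.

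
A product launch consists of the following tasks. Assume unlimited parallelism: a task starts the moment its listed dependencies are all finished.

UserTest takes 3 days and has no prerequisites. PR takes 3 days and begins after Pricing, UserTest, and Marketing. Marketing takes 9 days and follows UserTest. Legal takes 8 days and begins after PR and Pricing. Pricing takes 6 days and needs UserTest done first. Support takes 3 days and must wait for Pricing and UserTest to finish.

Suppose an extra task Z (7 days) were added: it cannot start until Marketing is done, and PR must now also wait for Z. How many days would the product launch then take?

30

Originally the product launch takes 23 days.
With Z inserted, PR now waits for max(Pricing, UserTest, Marketing, Z).
New critical path: UserTest→Marketing→Z→PR→Legal = 3+9+7+3+8 = 30 ⇒ 30 days.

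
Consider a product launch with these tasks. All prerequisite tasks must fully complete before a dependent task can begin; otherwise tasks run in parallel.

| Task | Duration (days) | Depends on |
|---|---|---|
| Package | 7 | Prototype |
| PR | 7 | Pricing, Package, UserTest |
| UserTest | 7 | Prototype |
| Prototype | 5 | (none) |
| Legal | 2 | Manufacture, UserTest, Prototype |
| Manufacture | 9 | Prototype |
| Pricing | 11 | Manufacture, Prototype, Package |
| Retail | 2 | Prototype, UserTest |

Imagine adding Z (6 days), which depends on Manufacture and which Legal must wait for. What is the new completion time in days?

Originally the project takes 32 days.
With Z inserted, Legal now waits for max(Manufacture, UserTest, Prototype, Z).
New critical path: Prototype→Manufacture→Pricing→PR = 5+9+11+7 = 32 ⇒ 32 days.

32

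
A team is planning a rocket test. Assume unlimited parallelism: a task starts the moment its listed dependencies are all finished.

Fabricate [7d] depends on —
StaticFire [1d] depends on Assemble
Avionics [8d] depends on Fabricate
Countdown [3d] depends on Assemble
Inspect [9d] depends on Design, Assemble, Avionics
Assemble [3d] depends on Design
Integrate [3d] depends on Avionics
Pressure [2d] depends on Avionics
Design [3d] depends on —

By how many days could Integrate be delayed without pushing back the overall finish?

Critical path: Fabricate→Avionics→Inspect = 7+8+9 = 24, so the finish is 24 days.
The longest chain containing Integrate totals 18 days.
So Integrate can slip 24 − 18 = 6 days.

6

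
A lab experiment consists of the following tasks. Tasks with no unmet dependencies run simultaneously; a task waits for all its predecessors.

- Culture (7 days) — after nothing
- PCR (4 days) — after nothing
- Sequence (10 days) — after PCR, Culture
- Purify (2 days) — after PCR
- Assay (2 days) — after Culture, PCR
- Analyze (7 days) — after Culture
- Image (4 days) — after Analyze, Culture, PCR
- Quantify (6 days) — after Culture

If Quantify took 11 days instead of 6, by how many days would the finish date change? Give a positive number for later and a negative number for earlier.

As given, the longest chain is Culture→Analyze→Image = 7+7+4 = 18, so the finish is 18 days.
Quantify is off the critical path — its longest chain is 13 days, giving 5 of slack.
The critical path is still Culture→Analyze→Image; finish is now 18 days.
Change in finish: 18 − 18 = +0 days.

0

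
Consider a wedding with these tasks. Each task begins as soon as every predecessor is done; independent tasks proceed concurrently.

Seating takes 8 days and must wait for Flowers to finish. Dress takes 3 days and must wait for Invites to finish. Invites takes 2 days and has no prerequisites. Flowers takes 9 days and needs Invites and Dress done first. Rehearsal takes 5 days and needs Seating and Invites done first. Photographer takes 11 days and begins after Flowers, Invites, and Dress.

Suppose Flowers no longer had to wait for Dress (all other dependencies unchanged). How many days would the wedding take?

24

Original critical path: Invites→Dress→Flowers→Seating→Rehearsal = 2+3+9+8+5 = 27 ⇒ 27 days.
Without Dress→Flowers, Flowers's earliest start moves from 5 to 2.
After: Invites→Flowers→Seating→Rehearsal = 2+9+8+5 = 24 → 24 days.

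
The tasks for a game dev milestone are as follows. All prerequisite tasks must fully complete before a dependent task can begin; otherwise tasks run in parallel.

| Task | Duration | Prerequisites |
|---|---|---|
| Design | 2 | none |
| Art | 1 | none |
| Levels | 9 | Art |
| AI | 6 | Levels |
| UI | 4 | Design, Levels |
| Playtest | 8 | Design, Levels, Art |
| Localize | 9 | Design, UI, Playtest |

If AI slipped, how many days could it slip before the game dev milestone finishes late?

Critical path: Art→Levels→Playtest→Localize = 1+9+8+9 = 27, so the finish is 27 days.
The longest chain containing AI totals 16 days.
Slack of AI = 21 − 10 = 11 days.

11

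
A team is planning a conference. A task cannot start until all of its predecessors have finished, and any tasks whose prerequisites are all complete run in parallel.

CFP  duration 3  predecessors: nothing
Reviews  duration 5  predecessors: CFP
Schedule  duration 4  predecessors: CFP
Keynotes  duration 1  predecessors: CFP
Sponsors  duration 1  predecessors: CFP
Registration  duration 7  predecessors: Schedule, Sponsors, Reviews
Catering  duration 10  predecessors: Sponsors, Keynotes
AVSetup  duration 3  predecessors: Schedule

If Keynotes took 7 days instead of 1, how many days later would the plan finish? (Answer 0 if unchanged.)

As given, the longest chain is CFP→Reviews→Registration = 3+5+7 = 15, so the finish is 15 days.
Keynotes has 1 day of float (longest path through it is 14).
Now CFP→Keynotes→Catering = 3+7+10 = 20 is longest, so the finish becomes 20 days.
Change in finish: 20 − 15 = +5 days.

5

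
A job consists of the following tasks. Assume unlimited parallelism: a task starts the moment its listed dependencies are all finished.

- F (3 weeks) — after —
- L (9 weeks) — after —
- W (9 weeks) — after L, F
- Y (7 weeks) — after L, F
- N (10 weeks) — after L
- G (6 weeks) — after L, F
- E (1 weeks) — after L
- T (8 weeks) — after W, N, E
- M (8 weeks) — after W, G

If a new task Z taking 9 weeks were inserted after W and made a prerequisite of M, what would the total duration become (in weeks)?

Originally the project takes 27 weeks.
With Z inserted, M now waits for max(W, G, Z).
New critical path: L→W→Z→M = 9+9+9+8 = 35 ⇒ 35 weeks.

35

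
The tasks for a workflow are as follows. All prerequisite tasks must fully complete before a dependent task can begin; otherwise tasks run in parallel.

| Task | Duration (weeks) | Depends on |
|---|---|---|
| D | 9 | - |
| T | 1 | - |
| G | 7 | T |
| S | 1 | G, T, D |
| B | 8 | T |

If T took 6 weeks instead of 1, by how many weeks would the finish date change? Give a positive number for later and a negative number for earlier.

4

Critical path before the change: D→S = 9+1 = 10 giving 10 weeks.
The longest path through T is only 9 weeks, so T has float 1.
The binding chain switches to T→G→S = 6+7+1 = 14; finish 14 weeks.
Change in finish: 14 − 10 = +4 weeks.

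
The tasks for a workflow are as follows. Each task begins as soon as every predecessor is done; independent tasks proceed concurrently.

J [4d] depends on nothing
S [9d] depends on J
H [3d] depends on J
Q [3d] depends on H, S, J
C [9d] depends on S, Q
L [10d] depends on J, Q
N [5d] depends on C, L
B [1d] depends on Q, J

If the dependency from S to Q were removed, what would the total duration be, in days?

Before: longest chain J→S→Q→L→N = 4+9+3+10+5 = 31, finish 31.
Without S→Q, Q's earliest start moves from 13 to 7.
The longest chain is now J→S→C→N = 4+9+9+5 = 27, so the job takes 27 days.

27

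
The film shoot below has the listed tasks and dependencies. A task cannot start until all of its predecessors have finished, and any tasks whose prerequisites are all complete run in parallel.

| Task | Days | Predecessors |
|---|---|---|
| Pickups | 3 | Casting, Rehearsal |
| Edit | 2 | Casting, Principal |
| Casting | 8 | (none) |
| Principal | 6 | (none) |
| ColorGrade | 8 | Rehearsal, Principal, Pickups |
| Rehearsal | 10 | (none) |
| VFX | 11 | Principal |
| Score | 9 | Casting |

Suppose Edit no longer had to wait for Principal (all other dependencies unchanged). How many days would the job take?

21

Before: longest chain Rehearsal→Pickups→ColorGrade = 10+3+8 = 21, finish 21.
Dropping Principal→Edit doesn't change Edit's earliest start (8); another predecessor still binds.
New critical path: Rehearsal→Pickups→ColorGrade = 10+3+8 = 21 ⇒ 21 days.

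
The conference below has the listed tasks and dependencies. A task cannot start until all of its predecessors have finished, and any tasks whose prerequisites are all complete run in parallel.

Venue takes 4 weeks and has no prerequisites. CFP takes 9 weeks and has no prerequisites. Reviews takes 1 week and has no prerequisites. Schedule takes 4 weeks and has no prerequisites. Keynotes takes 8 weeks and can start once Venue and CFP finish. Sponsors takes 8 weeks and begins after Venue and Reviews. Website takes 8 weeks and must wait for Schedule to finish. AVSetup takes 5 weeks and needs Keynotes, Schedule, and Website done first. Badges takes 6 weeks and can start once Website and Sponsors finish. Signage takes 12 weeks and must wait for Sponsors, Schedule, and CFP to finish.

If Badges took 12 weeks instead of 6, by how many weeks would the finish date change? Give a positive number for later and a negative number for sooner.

As given, the longest chain is Venue→Sponsors→Signage = 4+8+12 = 24, so the finish is 24 weeks.
Badges is off the critical path — its longest chain is 18 weeks, giving 6 of slack.
Now Venue→Sponsors→Badges = 4+8+12 = 24 is longest, so the finish becomes 24 weeks.
Change in finish: 24 − 24 = +0 weeks.

0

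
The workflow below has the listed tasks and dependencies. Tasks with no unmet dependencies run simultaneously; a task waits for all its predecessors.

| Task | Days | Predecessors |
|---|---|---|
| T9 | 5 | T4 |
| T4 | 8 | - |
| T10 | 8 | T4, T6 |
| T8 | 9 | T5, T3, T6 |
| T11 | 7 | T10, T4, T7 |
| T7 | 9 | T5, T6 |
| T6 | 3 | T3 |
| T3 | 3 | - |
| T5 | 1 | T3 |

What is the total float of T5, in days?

T4→T10→T11 = 8+8+7 = 23 sets the makespan at 23 days.
Longest path through T5: 20 days (earliest finish 4, latest finish 7).
Slack of T5 = 6 − 3 = 3 days.

3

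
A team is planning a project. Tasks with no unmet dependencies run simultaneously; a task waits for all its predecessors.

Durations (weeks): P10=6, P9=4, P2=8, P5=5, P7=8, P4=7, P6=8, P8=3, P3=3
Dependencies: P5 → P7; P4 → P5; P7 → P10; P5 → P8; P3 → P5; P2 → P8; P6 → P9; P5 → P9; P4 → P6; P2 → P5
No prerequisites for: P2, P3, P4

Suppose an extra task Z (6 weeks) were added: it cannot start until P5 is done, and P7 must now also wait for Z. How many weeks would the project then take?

33

Originally the project takes 27 weeks.
With Z inserted, P7 now waits for max(P5, Z).
New critical path: P2→P5→Z→P7→P10 = 8+5+6+8+6 = 33 ⇒ 33 weeks.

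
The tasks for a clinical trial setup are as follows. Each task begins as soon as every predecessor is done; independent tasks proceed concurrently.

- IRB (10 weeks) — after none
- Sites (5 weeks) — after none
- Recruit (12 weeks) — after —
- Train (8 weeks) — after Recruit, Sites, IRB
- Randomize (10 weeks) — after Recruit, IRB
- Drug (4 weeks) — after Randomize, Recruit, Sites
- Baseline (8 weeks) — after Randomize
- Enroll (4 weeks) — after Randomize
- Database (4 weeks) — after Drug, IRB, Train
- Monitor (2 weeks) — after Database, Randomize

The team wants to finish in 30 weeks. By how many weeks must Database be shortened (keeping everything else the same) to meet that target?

Current finish: 32 weeks; target: 30.
Database is on every critical path, so each week cut from Database cuts the finish by one (this holds down to a finish of 30).
Need 32 − 30 = 2 weeks off Database → Database becomes 2 weeks, finish becomes 30.

2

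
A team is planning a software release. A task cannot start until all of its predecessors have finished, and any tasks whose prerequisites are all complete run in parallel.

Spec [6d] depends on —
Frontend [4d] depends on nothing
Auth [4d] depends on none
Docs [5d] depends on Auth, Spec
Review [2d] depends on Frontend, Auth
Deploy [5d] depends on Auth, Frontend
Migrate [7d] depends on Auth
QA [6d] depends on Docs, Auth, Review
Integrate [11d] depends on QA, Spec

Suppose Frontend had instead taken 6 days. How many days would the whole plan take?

As given, the longest chain is Spec→Docs→QA→Integrate = 6+5+6+11 = 28, so the finish is 28 days.
The longest path through Frontend is only 23 days, so Frontend has float 5.
The critical path is still Spec→Docs→QA→Integrate; finish is now 28 days.

28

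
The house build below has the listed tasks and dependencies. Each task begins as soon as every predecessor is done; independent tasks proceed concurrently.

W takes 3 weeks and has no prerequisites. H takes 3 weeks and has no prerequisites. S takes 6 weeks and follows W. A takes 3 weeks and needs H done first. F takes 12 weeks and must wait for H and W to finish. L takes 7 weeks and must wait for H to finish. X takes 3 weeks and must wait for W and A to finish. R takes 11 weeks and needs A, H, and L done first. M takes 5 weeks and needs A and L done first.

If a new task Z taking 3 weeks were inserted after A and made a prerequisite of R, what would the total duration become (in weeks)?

Originally the schedule takes 21 weeks.
With Z inserted, R now waits for max(A, H, L, Z).
New critical path: H→L→R = 3+7+11 = 21 ⇒ 21 weeks.

21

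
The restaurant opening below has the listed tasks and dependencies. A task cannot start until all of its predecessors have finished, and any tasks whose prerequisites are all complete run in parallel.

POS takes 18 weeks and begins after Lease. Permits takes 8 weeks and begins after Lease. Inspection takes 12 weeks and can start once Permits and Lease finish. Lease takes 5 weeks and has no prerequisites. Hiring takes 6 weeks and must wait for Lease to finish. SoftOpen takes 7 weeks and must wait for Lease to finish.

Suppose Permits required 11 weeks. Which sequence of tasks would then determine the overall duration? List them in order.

Lease, Permits, Inspection

Baseline: Lease→Permits→Inspection = 5+8+12 = 25 → 25 weeks.
Since Permits is critical, the +3 change carries straight to that chain (now 28 weeks).
That remains the longest chain; total 28 weeks.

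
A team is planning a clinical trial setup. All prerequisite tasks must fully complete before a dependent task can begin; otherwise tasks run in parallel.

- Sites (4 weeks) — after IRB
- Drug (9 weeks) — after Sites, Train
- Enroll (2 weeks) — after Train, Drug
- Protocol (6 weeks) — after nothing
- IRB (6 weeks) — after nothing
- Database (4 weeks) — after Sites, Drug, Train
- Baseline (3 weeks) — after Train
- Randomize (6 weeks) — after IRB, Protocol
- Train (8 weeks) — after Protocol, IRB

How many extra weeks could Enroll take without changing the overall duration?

2

The longest chain is Protocol→Train→Drug→Database = 6+8+9+4 = 27; overall finish 27 weeks.
The longest chain containing Enroll totals 25 weeks.
So Enroll can slip 27 − 25 = 2 weeks.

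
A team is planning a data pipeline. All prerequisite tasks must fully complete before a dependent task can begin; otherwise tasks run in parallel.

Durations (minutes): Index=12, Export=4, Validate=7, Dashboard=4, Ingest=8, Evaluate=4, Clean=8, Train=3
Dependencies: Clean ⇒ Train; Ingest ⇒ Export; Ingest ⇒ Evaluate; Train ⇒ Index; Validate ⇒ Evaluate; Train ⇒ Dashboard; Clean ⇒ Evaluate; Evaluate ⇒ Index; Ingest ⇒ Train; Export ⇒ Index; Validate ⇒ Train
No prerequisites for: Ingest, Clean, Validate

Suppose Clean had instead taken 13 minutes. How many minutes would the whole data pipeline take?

Critical path before the change: Clean→Evaluate→Index = 8+4+12 = 24 giving 24 minutes.
Clean lies on that path, so at 13 minutes the path becomes 29 minutes.
That remains the longest chain; total 29 minutes.

29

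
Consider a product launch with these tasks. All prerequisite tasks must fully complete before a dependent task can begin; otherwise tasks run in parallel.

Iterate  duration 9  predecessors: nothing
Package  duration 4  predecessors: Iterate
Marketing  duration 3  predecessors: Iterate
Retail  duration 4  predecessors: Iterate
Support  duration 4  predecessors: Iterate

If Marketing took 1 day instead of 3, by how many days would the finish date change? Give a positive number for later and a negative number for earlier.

As given, the longest chain is Iterate→Package = 9+4 = 13, so the finish is 13 days.
Marketing is off the critical path — its longest chain is 12 days, giving 1 of slack.
The critical path is still Iterate→Package; finish is now 13 days.
Change in finish: 13 − 13 = +0 days.

0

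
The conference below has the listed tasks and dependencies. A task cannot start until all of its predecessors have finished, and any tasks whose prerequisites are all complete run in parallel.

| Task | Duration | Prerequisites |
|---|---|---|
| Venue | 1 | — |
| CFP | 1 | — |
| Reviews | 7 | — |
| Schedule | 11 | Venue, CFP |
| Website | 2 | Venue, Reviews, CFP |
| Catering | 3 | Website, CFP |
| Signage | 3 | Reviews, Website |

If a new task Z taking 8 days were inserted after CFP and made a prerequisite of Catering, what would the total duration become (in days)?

12

Originally the schedule takes 12 days.
With Z inserted, Catering now waits for max(Website, CFP, Z).
New critical path: Venue→Schedule = 1+11 = 12 ⇒ 12 days.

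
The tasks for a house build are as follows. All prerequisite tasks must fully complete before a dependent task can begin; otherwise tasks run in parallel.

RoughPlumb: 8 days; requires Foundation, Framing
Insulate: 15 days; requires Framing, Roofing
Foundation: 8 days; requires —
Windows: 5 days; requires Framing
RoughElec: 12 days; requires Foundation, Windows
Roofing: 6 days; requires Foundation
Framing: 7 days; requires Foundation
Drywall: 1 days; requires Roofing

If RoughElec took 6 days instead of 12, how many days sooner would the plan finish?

As given, the longest chain is Foundation→Framing→Windows→RoughElec = 8+7+5+12 = 32, so the finish is 32 days.
Since RoughElec is critical, the -6 change carries straight to that chain (now 26 days).
Now Foundation→Framing→Insulate = 8+7+15 = 30 is longest, so the finish becomes 30 days.
Change in finish: 30 − 32 = -2 days.

2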